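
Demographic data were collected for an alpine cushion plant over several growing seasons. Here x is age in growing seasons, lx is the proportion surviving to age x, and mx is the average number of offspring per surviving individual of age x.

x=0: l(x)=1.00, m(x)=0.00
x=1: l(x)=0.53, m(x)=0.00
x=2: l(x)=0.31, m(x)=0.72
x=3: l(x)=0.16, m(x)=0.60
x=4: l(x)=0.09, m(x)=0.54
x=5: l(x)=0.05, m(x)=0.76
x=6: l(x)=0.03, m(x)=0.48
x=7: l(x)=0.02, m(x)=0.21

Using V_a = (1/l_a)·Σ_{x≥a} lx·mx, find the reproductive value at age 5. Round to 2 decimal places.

1.13

lx·mx for x ≥ 5: 0.038, 0.0144, 0.0042 → sum = 0.0566
V_5 = 0.0566 / l_5 = 0.0566 / 0.05 = 1.132 → 1.13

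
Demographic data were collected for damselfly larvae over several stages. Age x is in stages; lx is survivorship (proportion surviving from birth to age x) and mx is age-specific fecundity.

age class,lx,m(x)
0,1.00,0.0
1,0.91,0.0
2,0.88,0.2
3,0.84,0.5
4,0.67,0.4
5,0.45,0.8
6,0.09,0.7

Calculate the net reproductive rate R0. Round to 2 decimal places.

lx·mx by age: 0, 0, 0.176, 0.42, 0.268, 0.36, 0.063
R0 = Σ lx·mx = 1.287 → 1.29

1.29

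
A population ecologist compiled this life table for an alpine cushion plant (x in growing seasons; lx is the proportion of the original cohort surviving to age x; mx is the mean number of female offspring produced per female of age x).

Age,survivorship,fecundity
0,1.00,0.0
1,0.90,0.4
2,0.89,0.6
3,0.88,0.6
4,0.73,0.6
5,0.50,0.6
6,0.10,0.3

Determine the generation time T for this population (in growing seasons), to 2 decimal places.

lx·mx: 0, 0.36, 0.534, 0.528, 0.438, 0.3, 0.03 → R0 = 2.19
x·lx·mx: 0, 0.36, 1.068, 1.584, 1.752, 1.5, 0.18 → Σ = 6.444
T = 6.444 / 2.19 = 2.942466… → 2.94

2.94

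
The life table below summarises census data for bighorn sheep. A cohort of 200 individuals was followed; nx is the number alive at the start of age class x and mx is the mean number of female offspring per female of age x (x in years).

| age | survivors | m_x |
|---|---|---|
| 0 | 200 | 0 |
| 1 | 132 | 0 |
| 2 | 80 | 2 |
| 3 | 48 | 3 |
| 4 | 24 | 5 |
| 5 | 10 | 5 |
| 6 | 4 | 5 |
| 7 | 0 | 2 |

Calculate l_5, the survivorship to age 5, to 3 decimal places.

l_5 = n_5/n_0 = 10/200 = 0.05 → 0.050

0.050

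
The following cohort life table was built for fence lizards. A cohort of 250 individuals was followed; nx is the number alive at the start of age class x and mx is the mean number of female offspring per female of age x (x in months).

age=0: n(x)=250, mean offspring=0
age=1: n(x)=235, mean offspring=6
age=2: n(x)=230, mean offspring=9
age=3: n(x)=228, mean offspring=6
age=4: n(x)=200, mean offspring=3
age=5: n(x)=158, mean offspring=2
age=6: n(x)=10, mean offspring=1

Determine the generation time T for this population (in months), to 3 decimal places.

2.372

lx = nx/n0 = nx/250: 1, 0.94, 0.92, 0.912, 0.8, 0.632, 0.04
lx·mx: 0, 5.64, 8.28, 5.472, 2.4, 1.264, 0.04 → R0 = 23.096
x·lx·mx: 0, 5.64, 16.56, 16.416, 9.6, 6.32, 0.24 → Σ = 54.776
T = 54.776 / 23.096 = 2.371666… → 2.372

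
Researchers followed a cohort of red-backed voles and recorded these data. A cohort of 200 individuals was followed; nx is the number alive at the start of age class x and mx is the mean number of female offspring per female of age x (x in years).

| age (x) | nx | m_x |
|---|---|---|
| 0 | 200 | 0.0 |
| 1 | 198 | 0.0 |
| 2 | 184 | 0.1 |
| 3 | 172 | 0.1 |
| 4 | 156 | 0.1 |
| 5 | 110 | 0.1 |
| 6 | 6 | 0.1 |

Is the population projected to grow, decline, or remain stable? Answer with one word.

lx = nx/n0 = nx/200: 1, 0.99, 0.92, 0.86, 0.78, 0.55, 0.03
R0 = Σ lx·mx = 0 + 0 + 0.092 + 0.086 + 0.078 + 0.055 + 0.003 = 0.314
R0 < 1, so the population is declining.

declining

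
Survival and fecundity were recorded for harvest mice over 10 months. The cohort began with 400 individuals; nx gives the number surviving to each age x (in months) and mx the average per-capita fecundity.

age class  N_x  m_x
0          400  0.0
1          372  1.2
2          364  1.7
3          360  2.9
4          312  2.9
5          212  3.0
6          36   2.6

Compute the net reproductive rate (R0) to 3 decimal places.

9.359

lx = nx/n0 = nx/400: 1, 0.93, 0.91, 0.9, 0.78, 0.53, 0.09
lx·mx by age: 0, 1.116, 1.547, 2.61, 2.262, 1.59, 0.234
R0 = Σ lx·mx = 9.359 → 9.359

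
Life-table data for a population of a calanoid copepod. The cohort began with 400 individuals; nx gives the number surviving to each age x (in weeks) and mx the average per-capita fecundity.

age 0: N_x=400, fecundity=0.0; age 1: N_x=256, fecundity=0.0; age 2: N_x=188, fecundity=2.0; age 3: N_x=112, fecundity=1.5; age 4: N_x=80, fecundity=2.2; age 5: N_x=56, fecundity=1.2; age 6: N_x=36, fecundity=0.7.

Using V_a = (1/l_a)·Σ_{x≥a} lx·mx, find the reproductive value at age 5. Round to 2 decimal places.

1.65

lx = nx/n0 = nx/400: 1, 0.64, 0.47, 0.28, 0.2, 0.14, 0.09
lx·mx for x ≥ 5: 0.168, 0.063 → sum = 0.231
V_5 = 0.231 / l_5 = 0.231 / 0.14 = 1.65 → 1.65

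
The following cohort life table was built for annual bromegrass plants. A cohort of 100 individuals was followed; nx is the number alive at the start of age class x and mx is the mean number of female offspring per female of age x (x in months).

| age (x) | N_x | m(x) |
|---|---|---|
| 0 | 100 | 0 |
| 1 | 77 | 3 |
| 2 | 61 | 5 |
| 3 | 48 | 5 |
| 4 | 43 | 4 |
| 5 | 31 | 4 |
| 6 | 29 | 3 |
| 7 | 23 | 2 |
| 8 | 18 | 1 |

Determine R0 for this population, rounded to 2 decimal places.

lx = nx/n0 = nx/100: 1, 0.77, 0.61, 0.48, 0.43, 0.31, 0.29, 0.23, 0.18
lx·mx by age: 0, 2.31, 3.05, 2.4, 1.72, 1.24, 0.87, 0.46, 0.18
R0 = Σ lx·mx = 12.23 → 12.23

12.23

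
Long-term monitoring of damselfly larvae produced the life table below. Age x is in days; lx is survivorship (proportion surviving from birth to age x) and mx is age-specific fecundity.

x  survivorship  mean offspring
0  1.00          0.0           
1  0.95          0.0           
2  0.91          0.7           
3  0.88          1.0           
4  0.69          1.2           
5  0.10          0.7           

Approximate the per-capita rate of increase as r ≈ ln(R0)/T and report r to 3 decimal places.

0.281

R0 = Σ lx·mx = 0 + 0 + 0.637 + 0.88 + 0.828 + 0.07 = 2.415
Σ x·lx·mx = 7.576; T = 7.576/2.415 = 3.13706…
r ≈ ln(R0)/T = ln(2.415)/3.13706… = 0.28106… → 0.281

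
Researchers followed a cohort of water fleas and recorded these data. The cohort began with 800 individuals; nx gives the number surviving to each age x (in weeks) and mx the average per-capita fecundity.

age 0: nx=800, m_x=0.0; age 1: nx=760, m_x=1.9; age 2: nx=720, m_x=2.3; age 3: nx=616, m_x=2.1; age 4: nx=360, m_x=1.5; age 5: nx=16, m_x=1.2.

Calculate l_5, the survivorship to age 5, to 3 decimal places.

l_5 = n_5/n_0 = 16/800 = 0.02 → 0.020

0.020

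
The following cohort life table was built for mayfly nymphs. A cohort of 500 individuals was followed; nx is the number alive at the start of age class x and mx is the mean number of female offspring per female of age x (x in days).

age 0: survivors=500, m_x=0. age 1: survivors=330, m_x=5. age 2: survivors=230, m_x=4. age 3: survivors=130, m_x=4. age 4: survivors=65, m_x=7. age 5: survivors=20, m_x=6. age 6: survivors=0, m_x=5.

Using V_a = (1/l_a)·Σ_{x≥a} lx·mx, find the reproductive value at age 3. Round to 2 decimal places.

lx = nx/n0 = nx/500: 1, 0.66, 0.46, 0.26, 0.13, 0.04, 0
lx·mx for x ≥ 3: 1.04, 0.91, 0.24, 0 → sum = 2.19
V_3 = 2.19 / l_3 = 2.19 / 0.26 = 8.423077… → 8.42

8.42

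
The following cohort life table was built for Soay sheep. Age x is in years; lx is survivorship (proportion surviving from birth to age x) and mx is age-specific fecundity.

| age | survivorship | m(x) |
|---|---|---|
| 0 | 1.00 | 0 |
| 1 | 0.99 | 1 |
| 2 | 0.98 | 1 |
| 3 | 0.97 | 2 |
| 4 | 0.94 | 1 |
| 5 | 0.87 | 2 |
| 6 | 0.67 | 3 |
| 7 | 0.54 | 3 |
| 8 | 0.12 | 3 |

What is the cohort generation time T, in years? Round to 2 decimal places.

4.49

lx·mx: 0, 0.99, 0.98, 1.94, 0.94, 1.74, 2.01, 1.62, 0.36 → R0 = 10.58
x·lx·mx: 0, 0.99, 1.96, 5.82, 3.76, 8.7, 12.06, 11.34, 2.88 → Σ = 47.51
T = 47.51 / 10.58 = 4.490548… → 4.49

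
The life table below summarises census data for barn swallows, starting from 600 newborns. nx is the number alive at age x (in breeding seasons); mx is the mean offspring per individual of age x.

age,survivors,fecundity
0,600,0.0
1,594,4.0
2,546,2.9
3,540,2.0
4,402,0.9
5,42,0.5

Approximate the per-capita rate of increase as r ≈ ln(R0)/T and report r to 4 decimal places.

1.1549

lx = nx/n0 = nx/600: 1, 0.99, 0.91, 0.9, 0.67, 0.07
R0 = Σ lx·mx = 0 + 3.96 + 2.639 + 1.8 + 0.603 + 0.035 = 9.037
Σ x·lx·mx = 17.225; T = 17.225/9.037 = 1.90605…
r ≈ ln(R0)/T = ln(9.037)/1.90605… = 1.154914… → 1.1549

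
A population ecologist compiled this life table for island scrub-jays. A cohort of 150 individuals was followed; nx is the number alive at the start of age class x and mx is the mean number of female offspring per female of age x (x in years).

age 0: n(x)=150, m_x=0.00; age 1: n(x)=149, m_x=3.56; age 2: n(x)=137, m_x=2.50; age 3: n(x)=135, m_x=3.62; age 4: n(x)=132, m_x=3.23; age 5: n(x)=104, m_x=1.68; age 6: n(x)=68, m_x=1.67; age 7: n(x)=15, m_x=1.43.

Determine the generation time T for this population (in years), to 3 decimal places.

2.904

lx = nx/n0 = nx/150: 1, 0.99333…, 0.91333…, 0.9, 0.88, 0.69333…, 0.45333…, 0.1
lx·mx: 0, 3.536267…, 2.283333…, 3.258, 2.8424, 1.1648…, 0.757067…, 0.143 → R0 = 13.984867…
x·lx·mx: 0, 3.536267…, 4.566667…, 9.774, 11.3696, 5.824…, 4.5424…, 1.001 → Σ = 40.613933…
T = 40.613933… / 13.984867… = 2.904134… → 2.904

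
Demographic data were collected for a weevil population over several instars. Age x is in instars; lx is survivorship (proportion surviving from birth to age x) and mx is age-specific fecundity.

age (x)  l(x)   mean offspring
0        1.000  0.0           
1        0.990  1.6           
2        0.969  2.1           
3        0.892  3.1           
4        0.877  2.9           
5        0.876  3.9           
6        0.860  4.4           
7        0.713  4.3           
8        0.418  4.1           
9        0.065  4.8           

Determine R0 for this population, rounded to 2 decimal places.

lx·mx by age: 0, 1.584, 2.0349, 2.7652, 2.5433, 3.4164, 3.784, 3.0659, 1.7138, 0.312
R0 = Σ lx·mx = 21.2195 → 21.22

21.22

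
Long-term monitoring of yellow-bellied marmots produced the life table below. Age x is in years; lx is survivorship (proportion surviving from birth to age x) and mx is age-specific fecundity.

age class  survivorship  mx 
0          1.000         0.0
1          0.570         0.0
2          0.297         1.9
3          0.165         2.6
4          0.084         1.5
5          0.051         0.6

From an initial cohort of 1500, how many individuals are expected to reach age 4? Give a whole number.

Expected survivors = N0 · l_4 = 1500 × 0.084 = 126 → 126

126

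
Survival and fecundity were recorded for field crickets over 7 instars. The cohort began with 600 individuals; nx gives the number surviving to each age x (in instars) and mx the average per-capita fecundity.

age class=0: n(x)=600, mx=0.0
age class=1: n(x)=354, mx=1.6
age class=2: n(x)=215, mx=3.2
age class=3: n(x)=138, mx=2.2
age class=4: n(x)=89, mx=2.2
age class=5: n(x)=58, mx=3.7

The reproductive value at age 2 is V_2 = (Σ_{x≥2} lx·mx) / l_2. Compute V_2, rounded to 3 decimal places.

6.521

lx = nx/n0 = nx/600: 1, 0.59, 0.35833…, 0.23, 0.14833…, 0.09667…
lx·mx for x ≥ 2: 1.146667…, 0.506, 0.326333…, 0.357667… → sum = 2.336667…
V_2 = 2.336667… / l_2 = 2.336667… / 0.358333… = 6.52093… → 6.521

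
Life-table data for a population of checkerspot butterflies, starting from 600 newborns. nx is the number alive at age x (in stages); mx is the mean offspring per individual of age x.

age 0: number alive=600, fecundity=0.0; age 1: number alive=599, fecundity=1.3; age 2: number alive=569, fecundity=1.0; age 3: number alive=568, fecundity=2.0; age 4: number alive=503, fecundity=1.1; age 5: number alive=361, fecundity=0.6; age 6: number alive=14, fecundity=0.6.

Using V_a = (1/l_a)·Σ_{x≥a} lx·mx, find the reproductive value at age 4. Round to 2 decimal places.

lx = nx/n0 = nx/600: 1, 0.99833…, 0.94833…, 0.94667…, 0.83833…, 0.60167…, 0.02333…
lx·mx for x ≥ 4: 0.922167…, 0.361…, 0.014… → sum = 1.297167…
V_4 = 1.297167… / l_4 = 1.297167… / 0.838333… = 1.547316… → 1.55

1.55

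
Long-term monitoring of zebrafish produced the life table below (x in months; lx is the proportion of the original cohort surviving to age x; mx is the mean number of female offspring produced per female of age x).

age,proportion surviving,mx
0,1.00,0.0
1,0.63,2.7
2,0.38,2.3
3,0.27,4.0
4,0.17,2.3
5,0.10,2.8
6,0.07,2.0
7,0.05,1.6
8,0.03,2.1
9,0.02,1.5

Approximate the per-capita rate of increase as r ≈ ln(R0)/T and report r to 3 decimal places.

R0 = Σ lx·mx = 0 + 1.701 + 0.874 + 1.08 + 0.391 + 0.28 + 0.14 + 0.08 + 0.063 + 0.03 = 4.639
Σ x·lx·mx = 11.827; T = 11.827/4.639 = 2.54947…
r ≈ ln(R0)/T = ln(4.639)/2.54947… = 0.60189… → 0.602

0.602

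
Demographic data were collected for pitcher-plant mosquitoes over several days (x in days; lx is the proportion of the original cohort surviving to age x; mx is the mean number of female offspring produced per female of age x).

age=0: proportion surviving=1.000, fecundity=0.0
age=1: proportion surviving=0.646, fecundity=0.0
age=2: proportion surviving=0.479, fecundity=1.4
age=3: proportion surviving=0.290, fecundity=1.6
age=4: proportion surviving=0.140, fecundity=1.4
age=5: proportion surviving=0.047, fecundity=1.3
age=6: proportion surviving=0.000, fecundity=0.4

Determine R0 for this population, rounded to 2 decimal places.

1.39

lx·mx by age: 0, 0, 0.6706, 0.464, 0.196, 0.0611, 0
R0 = Σ lx·mx = 1.3917 → 1.39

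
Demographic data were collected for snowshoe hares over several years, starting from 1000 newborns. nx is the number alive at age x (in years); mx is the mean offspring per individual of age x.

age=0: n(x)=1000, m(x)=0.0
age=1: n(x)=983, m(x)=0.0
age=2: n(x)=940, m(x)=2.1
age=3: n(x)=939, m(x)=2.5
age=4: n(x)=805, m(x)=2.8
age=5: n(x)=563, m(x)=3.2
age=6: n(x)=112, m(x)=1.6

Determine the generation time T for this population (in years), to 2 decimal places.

3.52

lx = nx/n0 = nx/1000: 1, 0.983, 0.94, 0.939, 0.805, 0.563, 0.112
lx·mx: 0, 0, 1.974, 2.3475, 2.254, 1.8016, 0.1792 → R0 = 8.5563
x·lx·mx: 0, 0, 3.948, 7.0425, 9.016, 9.008, 1.0752 → Σ = 30.0897
T = 30.0897 / 8.5563 = 3.516672… → 3.52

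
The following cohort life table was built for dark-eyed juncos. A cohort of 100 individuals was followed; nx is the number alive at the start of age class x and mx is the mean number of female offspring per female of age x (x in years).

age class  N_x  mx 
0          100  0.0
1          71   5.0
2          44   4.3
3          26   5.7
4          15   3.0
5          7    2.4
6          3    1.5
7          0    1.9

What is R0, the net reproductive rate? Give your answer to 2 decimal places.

lx = nx/n0 = nx/100: 1, 0.71, 0.44, 0.26, 0.15, 0.07, 0.03, 0
lx·mx by age: 0, 3.55, 1.892, 1.482, 0.45, 0.168, 0.045, 0
R0 = Σ lx·mx = 7.587 → 7.59

7.59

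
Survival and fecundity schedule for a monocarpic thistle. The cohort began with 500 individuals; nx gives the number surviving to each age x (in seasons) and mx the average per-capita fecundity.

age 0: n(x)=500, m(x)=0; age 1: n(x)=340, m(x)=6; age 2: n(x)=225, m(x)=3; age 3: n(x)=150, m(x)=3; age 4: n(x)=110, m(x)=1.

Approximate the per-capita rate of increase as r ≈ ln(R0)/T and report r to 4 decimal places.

lx = nx/n0 = nx/500: 1, 0.68, 0.45, 0.3, 0.22
R0 = Σ lx·mx = 0 + 4.08 + 1.35 + 0.9 + 0.22 = 6.55
Σ x·lx·mx = 10.36; T = 10.36/6.55 = 1.58168…
r ≈ ln(R0)/T = ln(6.55)/1.58168… = 1.188272… → 1.1883

1.1883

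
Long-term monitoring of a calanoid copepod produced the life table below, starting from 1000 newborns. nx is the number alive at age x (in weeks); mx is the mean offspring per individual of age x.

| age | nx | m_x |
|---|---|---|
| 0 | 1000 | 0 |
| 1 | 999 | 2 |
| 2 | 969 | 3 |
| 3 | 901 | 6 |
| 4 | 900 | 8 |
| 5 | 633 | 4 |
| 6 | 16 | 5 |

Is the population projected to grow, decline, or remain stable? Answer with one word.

growing

lx = nx/n0 = nx/1000: 1, 0.999, 0.969, 0.901, 0.9, 0.633, 0.016
R0 = Σ lx·mx = 0 + 1.998 + 2.907 + 5.406 + 7.2 + 2.532 + 0.08 = 20.123
R0 > 1, so the population is growing.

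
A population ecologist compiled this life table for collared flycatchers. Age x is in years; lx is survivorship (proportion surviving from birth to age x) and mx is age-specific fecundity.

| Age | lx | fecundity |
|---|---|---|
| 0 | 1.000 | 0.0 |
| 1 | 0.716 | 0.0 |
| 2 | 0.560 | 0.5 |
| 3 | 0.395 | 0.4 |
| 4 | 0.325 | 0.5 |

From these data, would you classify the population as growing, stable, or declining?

declining

R0 = Σ lx·mx = 0 + 0 + 0.28 + 0.158 + 0.1625 = 0.6005
R0 < 1, so the population is declining.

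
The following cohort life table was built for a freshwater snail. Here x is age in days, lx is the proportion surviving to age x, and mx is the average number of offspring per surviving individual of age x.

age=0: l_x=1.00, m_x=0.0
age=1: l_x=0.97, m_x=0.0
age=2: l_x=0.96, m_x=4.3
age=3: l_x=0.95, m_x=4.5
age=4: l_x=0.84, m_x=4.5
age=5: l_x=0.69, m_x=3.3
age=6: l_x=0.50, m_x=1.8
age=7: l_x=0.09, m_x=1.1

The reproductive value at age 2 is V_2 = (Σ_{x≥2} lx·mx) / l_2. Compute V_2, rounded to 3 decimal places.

16.103

lx·mx for x ≥ 2: 4.128, 4.275, 3.78, 2.277, 0.9, 0.099 → sum = 15.459
V_2 = 15.459 / l_2 = 15.459 / 0.96 = 16.103125 → 16.103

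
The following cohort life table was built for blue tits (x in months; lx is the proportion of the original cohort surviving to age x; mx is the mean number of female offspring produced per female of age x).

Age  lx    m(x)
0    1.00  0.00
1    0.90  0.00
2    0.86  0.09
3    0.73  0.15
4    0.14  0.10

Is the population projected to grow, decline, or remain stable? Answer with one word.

declining

R0 = Σ lx·mx = 0 + 0 + 0.0774 + 0.1095 + 0.014 = 0.2009
R0 < 1, so the population is declining.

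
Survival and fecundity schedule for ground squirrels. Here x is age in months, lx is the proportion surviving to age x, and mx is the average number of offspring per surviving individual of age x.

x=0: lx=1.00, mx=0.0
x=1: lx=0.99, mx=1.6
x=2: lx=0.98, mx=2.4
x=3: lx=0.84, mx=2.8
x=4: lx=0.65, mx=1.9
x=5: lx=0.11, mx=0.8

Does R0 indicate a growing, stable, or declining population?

growing

R0 = Σ lx·mx = 0 + 1.584 + 2.352 + 2.352 + 1.235 + 0.088 = 7.611
R0 > 1, so the population is growing.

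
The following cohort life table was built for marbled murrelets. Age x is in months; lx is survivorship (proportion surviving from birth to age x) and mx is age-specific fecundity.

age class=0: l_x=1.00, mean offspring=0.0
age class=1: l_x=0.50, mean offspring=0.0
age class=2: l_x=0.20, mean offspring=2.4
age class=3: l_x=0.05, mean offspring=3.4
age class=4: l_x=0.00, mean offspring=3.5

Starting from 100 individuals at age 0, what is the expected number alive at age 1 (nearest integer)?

50

Expected survivors = N0 · l_1 = 100 × 0.50 = 50 → 50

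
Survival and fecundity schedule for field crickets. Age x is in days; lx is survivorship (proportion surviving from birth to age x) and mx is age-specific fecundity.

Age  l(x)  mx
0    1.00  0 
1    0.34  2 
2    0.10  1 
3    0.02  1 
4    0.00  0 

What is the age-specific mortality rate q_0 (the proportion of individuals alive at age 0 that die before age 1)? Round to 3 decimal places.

0.660

q_0 = (l_0 − l_1) / l_0 = (1 − 0.34) / 1
     = 0.66 / 1 = 0.66 → 0.660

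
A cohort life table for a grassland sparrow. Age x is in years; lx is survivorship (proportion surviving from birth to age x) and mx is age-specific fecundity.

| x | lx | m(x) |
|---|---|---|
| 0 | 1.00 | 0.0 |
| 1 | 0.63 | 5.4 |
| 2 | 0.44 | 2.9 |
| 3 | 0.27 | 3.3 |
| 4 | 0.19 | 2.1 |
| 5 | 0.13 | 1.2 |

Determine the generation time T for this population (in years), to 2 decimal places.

1.80

lx·mx: 0, 3.402, 1.276, 0.891, 0.399, 0.156 → R0 = 6.124
x·lx·mx: 0, 3.402, 2.552, 2.673, 1.596, 0.78 → Σ = 11.003
T = 11.003 / 6.124 = 1.796702… → 1.80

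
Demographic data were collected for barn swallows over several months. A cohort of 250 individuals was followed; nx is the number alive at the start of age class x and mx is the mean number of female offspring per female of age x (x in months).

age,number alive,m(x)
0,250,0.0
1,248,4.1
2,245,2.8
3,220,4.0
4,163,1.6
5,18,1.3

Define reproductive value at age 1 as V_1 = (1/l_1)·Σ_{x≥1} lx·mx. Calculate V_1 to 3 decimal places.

11.560

lx = nx/n0 = nx/250: 1, 0.992, 0.98, 0.88, 0.652, 0.072
lx·mx for x ≥ 1: 4.0672, 2.744, 3.52, 1.0432, 0.0936 → sum = 11.468
V_1 = 11.468 / l_1 = 11.468 / 0.992 = 11.560484… → 11.560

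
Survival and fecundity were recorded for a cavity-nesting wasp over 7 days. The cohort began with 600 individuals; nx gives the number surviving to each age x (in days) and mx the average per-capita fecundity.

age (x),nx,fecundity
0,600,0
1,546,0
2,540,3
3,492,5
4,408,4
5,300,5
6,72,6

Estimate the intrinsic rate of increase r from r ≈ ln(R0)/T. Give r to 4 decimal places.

lx = nx/n0 = nx/600: 1, 0.91, 0.9, 0.82, 0.68, 0.5, 0.12
R0 = Σ lx·mx = 0 + 0 + 2.7 + 4.1 + 2.72 + 2.5 + 0.72 = 12.74
Σ x·lx·mx = 45.4; T = 45.4/12.74 = 3.56358…
r ≈ ln(R0)/T = ln(12.74)/3.56358… = 0.714099… → 0.7141

0.7141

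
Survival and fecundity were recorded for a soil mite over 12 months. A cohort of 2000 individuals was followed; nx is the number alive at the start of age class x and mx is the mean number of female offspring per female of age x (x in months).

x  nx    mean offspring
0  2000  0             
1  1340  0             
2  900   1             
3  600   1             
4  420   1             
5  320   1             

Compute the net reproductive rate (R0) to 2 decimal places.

1.12

lx = nx/n0 = nx/2000: 1, 0.67, 0.45, 0.3, 0.21, 0.16
lx·mx by age: 0, 0, 0.45, 0.3, 0.21, 0.16
R0 = Σ lx·mx = 1.12 → 1.12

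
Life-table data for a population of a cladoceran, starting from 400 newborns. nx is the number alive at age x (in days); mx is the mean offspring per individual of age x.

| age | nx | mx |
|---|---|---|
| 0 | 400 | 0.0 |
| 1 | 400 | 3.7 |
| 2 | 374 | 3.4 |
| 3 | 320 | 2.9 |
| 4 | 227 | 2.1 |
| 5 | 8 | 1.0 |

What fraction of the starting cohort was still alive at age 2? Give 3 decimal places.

0.935

l_2 = n_2/n_0 = 374/400 = 0.935 → 0.935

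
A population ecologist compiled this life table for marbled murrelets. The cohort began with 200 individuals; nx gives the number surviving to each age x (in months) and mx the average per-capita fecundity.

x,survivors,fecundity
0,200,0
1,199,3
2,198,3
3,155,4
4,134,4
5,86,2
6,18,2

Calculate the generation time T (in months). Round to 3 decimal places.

lx = nx/n0 = nx/200: 1, 0.995, 0.99, 0.775, 0.67, 0.43, 0.09
lx·mx: 0, 2.985, 2.97, 3.1, 2.68, 0.86, 0.18 → R0 = 12.775
x·lx·mx: 0, 2.985, 5.94, 9.3, 10.72, 4.3, 1.08 → Σ = 34.325
T = 34.325 / 12.775 = 2.686888… → 2.687

2.687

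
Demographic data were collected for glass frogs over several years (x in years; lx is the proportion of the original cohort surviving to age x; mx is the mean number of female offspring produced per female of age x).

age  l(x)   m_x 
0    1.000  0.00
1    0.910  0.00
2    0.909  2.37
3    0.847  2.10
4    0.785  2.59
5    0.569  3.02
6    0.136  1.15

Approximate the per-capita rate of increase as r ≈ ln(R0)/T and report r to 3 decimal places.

0.591

R0 = Σ lx·mx = 0 + 0 + 2.15433 + 1.7787 + 2.03315 + 1.71838 + 0.1564 = 7.84096
Σ x·lx·mx = 27.30766; T = 27.30766/7.84096 = 3.48269…
r ≈ ln(R0)/T = ln(7.84096)/3.48269… = 0.59131… → 0.591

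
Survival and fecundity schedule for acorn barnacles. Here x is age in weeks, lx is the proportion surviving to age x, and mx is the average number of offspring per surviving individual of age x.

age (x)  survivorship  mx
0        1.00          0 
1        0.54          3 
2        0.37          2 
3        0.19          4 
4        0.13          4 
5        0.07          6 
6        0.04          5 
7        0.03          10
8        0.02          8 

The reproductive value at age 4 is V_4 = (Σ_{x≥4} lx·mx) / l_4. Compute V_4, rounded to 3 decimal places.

12.308

lx·mx for x ≥ 4: 0.52, 0.42, 0.2, 0.3, 0.16 → sum = 1.6
V_4 = 1.6 / l_4 = 1.6 / 0.13 = 12.307692… → 12.308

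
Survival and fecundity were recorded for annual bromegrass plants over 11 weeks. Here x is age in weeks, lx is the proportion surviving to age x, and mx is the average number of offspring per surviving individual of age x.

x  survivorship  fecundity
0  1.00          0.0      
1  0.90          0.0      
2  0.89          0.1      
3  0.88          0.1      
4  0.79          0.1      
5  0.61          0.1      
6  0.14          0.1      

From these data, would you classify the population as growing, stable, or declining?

R0 = Σ lx·mx = 0 + 0 + 0.089 + 0.088 + 0.079 + 0.061 + 0.014 = 0.331
R0 < 1, so the population is declining.

declining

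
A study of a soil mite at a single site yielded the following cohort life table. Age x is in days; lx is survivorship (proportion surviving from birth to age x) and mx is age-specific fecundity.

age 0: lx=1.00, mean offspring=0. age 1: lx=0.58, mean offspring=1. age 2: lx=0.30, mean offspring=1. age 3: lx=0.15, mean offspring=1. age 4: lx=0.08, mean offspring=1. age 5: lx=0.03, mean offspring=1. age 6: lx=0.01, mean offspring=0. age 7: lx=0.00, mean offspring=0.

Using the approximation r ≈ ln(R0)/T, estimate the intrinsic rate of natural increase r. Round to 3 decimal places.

0.071

R0 = Σ lx·mx = 0 + 0.58 + 0.3 + 0.15 + 0.08 + 0.03 + 0 + 0 = 1.14
Σ x·lx·mx = 2.1; T = 2.1/1.14 = 1.84211…
r ≈ ln(R0)/T = ln(1.14)/1.84211… = 0.07113… → 0.071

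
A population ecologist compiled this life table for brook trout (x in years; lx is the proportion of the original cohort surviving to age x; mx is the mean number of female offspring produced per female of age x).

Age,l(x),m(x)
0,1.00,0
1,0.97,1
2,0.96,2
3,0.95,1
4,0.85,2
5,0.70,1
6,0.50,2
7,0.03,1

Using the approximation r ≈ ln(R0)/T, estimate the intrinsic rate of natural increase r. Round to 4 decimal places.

R0 = Σ lx·mx = 0 + 0.97 + 1.92 + 0.95 + 1.7 + 0.7 + 1 + 0.03 = 7.27
Σ x·lx·mx = 24.17; T = 24.17/7.27 = 3.32462…
r ≈ ln(R0)/T = ln(7.27)/3.32462… = 0.596686… → 0.5967

0.5967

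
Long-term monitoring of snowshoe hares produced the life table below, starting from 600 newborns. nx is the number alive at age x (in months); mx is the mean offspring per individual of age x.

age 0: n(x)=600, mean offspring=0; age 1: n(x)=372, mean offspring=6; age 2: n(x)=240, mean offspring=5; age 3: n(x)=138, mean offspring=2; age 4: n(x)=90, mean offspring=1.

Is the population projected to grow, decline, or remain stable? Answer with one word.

growing

lx = nx/n0 = nx/600: 1, 0.62, 0.4, 0.23, 0.15
R0 = Σ lx·mx = 0 + 3.72 + 2 + 0.46 + 0.15 = 6.33
R0 > 1, so the population is growing.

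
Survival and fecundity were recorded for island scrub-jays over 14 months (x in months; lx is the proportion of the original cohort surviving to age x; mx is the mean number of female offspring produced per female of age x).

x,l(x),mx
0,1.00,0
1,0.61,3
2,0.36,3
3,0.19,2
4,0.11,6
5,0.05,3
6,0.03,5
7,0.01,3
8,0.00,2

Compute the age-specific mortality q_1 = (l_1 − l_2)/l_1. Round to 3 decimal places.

0.410

q_1 = (l_1 − l_2) / l_1 = (0.61 − 0.36) / 0.61
     = 0.25 / 0.61 = 0.409836… → 0.410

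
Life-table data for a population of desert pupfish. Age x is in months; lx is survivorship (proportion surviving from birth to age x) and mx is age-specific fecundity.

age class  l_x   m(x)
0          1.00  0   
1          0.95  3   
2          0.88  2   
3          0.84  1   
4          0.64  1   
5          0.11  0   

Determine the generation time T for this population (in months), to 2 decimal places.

1.88

lx·mx: 0, 2.85, 1.76, 0.84, 0.64, 0 → R0 = 6.09
x·lx·mx: 0, 2.85, 3.52, 2.52, 2.56, 0 → Σ = 11.45
T = 11.45 / 6.09 = 1.880131… → 1.88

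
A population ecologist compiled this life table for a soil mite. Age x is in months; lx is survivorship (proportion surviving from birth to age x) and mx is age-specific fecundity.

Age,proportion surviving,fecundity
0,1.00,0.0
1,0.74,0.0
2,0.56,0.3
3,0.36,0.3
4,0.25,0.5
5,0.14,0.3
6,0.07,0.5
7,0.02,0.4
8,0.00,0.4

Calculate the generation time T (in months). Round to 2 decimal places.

lx·mx: 0, 0, 0.168, 0.108, 0.125, 0.042, 0.035, 0.008, 0 → R0 = 0.486
x·lx·mx: 0, 0, 0.336, 0.324, 0.5, 0.21, 0.21, 0.056, 0 → Σ = 1.636
T = 1.636 / 0.486 = 3.366255… → 3.37

3.37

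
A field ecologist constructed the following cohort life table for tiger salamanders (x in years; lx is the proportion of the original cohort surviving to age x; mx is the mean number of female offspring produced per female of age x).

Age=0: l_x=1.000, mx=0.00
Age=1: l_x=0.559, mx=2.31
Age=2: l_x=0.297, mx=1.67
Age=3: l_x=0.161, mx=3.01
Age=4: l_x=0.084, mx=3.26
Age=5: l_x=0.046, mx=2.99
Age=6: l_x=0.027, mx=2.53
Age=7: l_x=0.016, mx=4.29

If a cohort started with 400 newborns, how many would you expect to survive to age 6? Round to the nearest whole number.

11

Expected survivors = N0 · l_6 = 400 × 0.027 = 10.8 → 11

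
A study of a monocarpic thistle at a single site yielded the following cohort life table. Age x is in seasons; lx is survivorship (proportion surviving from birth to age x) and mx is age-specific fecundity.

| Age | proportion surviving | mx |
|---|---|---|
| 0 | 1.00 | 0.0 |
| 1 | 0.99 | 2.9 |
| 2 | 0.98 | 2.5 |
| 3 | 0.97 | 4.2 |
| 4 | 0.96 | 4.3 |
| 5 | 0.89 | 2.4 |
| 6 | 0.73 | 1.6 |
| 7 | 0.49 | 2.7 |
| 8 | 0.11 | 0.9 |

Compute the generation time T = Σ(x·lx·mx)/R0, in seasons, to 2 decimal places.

3.52

lx·mx: 0, 2.871, 2.45, 4.074, 4.128, 2.136, 1.168, 1.323, 0.099 → R0 = 18.249
x·lx·mx: 0, 2.871, 4.9, 12.222, 16.512, 10.68, 7.008, 9.261, 0.792 → Σ = 64.246
T = 64.246 / 18.249 = 3.520522… → 3.52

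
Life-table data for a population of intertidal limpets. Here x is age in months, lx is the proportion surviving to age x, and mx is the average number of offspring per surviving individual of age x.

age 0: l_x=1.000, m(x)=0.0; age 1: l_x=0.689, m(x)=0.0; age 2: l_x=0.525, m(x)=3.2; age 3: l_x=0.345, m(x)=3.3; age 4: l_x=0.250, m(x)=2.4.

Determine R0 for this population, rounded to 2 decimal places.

lx·mx by age: 0, 0, 1.68, 1.1385, 0.6
R0 = Σ lx·mx = 3.4185 → 3.42

3.42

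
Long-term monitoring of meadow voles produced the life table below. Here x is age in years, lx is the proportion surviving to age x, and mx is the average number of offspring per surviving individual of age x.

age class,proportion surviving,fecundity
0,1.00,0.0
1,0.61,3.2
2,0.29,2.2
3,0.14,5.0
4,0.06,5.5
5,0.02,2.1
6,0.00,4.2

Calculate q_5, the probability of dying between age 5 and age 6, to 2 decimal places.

1.00

q_5 = (l_5 − l_6) / l_5 = (0.02 − 0) / 0.02
     = 0.02 / 0.02 = 1 → 1.00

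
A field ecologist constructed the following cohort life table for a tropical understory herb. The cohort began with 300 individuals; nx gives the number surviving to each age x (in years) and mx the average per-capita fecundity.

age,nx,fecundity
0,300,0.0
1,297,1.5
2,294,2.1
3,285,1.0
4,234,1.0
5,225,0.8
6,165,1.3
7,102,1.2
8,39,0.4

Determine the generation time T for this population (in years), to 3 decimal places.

3.140

lx = nx/n0 = nx/300: 1, 0.99, 0.98, 0.95, 0.78, 0.75, 0.55, 0.34, 0.13
lx·mx: 0, 1.485, 2.058, 0.95, 0.78, 0.6, 0.715, 0.408, 0.052 → R0 = 7.048
x·lx·mx: 0, 1.485, 4.116, 2.85, 3.12, 3, 4.29, 2.856, 0.416 → Σ = 22.133
T = 22.133 / 7.048 = 3.140323… → 3.140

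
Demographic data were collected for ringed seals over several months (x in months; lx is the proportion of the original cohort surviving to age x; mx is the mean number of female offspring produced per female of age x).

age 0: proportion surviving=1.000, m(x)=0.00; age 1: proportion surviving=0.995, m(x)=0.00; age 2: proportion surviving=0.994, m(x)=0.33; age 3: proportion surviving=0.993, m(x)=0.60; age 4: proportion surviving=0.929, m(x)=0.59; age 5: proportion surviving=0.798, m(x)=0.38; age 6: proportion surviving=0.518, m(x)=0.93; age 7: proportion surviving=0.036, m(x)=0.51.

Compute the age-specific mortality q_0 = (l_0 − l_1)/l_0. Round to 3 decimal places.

0.005

q_0 = (l_0 − l_1) / l_0 = (1 − 0.995) / 1
     = 0.005 / 1 = 0.005 → 0.005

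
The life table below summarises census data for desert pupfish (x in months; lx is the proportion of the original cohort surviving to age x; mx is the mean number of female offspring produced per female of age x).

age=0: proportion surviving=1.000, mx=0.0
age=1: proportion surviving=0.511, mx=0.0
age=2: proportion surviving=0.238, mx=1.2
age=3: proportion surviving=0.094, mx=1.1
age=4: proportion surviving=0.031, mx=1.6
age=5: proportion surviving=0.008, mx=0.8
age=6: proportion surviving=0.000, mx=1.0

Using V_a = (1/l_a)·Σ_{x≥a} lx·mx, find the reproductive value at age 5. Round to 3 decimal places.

lx·mx for x ≥ 5: 0.0064, 0 → sum = 0.0064
V_5 = 0.0064 / l_5 = 0.0064 / 0.008 = 0.8 → 0.800

0.800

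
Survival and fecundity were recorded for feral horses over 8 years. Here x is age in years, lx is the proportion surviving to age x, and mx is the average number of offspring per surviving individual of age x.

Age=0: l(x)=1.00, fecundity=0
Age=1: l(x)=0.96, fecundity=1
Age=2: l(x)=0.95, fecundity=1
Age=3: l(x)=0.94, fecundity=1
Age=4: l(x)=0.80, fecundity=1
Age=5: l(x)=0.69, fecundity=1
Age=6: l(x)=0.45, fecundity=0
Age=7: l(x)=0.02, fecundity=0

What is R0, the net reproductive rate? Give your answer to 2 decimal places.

lx·mx by age: 0, 0.96, 0.95, 0.94, 0.8, 0.69, 0, 0
R0 = Σ lx·mx = 4.34 → 4.34

4.34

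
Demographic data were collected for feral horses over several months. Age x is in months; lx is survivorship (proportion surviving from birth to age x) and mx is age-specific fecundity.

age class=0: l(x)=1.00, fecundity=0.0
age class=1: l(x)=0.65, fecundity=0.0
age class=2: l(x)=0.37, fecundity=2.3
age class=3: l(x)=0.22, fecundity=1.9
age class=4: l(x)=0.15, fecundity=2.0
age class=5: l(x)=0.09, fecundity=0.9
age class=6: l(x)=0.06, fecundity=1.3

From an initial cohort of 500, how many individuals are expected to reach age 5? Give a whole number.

Expected survivors = N0 · l_5 = 500 × 0.09 = 45 → 45

45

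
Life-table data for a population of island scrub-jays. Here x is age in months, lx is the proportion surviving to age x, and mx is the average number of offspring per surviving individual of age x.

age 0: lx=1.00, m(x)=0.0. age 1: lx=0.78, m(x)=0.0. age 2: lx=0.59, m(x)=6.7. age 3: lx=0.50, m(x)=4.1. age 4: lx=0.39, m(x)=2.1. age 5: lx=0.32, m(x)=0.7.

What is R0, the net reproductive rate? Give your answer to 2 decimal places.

lx·mx by age: 0, 0, 3.953, 2.05, 0.819, 0.224
R0 = Σ lx·mx = 7.046 → 7.05

7.05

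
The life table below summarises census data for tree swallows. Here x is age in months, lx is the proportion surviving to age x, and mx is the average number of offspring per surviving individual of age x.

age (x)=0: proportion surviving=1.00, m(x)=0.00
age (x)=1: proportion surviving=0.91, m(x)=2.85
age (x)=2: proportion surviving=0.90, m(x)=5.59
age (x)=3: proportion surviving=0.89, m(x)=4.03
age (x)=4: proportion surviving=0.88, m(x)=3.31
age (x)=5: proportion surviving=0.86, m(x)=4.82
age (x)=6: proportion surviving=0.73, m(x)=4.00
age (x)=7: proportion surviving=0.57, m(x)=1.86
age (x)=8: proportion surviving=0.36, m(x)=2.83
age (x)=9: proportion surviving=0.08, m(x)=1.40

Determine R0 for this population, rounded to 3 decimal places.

lx·mx by age: 0, 2.5935, 5.031, 3.5867, 2.9128, 4.1452, 2.92, 1.0602, 1.0188, 0.112
R0 = Σ lx·mx = 23.3802 → 23.380

23.380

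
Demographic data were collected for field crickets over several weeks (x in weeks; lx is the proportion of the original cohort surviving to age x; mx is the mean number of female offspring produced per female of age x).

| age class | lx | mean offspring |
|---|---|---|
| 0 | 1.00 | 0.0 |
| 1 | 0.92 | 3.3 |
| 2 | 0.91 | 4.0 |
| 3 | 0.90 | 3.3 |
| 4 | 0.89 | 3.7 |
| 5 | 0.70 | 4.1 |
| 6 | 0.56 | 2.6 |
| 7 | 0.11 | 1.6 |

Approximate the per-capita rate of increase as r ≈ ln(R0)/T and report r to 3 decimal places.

0.879

R0 = Σ lx·mx = 0 + 3.036 + 3.64 + 2.97 + 3.293 + 2.87 + 1.456 + 0.176 = 17.441
Σ x·lx·mx = 56.716; T = 56.716/17.441 = 3.25188…
r ≈ ln(R0)/T = ln(17.441)/3.25188… = 0.87913… → 0.879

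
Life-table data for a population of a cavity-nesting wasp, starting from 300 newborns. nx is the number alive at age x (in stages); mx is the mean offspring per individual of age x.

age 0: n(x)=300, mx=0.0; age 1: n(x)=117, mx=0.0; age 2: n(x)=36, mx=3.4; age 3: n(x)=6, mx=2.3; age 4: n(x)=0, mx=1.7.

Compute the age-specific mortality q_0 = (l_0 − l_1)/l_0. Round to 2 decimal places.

lx = nx/n0 = nx/300: 1, 0.39, 0.12, 0.02, 0
q_0 = (l_0 − l_1) / l_0 = (1 − 0.39) / 1
     = 0.61 / 1 = 0.61 → 0.61

0.61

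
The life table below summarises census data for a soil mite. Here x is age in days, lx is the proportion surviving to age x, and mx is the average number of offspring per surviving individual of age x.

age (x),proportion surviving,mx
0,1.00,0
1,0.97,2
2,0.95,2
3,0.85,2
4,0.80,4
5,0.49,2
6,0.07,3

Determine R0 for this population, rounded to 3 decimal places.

9.930

lx·mx by age: 0, 1.94, 1.9, 1.7, 3.2, 0.98, 0.21
R0 = Σ lx·mx = 9.93 → 9.930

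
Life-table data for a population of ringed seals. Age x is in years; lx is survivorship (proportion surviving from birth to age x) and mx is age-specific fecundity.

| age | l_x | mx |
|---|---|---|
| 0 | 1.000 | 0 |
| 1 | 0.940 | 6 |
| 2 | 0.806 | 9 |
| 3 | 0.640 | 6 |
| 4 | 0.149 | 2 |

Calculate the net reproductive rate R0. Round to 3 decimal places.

lx·mx by age: 0, 5.64, 7.254, 3.84, 0.298
R0 = Σ lx·mx = 17.032 → 17.032

17.032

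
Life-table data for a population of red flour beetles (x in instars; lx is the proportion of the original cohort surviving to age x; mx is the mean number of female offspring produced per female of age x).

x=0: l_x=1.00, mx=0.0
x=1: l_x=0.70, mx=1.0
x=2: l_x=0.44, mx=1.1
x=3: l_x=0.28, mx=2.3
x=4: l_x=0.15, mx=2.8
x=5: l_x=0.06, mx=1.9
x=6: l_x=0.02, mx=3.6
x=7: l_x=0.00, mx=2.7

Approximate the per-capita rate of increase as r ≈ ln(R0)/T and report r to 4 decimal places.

0.3447

R0 = Σ lx·mx = 0 + 0.7 + 0.484 + 0.644 + 0.42 + 0.114 + 0.072 + 0 = 2.434
Σ x·lx·mx = 6.282; T = 6.282/2.434 = 2.58094…
r ≈ ln(R0)/T = ln(2.434)/2.58094… = 0.344656… → 0.3447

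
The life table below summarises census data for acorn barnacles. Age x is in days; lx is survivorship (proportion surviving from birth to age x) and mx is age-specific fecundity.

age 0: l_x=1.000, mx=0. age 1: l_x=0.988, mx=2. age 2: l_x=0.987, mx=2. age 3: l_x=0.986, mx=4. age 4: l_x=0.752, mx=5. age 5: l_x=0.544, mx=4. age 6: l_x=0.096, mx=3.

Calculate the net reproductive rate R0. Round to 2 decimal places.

lx·mx by age: 0, 1.976, 1.974, 3.944, 3.76, 2.176, 0.288
R0 = Σ lx·mx = 14.118 → 14.12

14.12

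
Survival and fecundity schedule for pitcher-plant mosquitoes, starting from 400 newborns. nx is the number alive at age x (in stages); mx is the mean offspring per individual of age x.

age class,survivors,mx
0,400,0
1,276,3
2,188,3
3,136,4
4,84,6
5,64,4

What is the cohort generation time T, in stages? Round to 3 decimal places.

lx = nx/n0 = nx/400: 1, 0.69, 0.47, 0.34, 0.21, 0.16
lx·mx: 0, 2.07, 1.41, 1.36, 1.26, 0.64 → R0 = 6.74
x·lx·mx: 0, 2.07, 2.82, 4.08, 5.04, 3.2 → Σ = 17.21
T = 17.21 / 6.74 = 2.553412… → 2.553

2.553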